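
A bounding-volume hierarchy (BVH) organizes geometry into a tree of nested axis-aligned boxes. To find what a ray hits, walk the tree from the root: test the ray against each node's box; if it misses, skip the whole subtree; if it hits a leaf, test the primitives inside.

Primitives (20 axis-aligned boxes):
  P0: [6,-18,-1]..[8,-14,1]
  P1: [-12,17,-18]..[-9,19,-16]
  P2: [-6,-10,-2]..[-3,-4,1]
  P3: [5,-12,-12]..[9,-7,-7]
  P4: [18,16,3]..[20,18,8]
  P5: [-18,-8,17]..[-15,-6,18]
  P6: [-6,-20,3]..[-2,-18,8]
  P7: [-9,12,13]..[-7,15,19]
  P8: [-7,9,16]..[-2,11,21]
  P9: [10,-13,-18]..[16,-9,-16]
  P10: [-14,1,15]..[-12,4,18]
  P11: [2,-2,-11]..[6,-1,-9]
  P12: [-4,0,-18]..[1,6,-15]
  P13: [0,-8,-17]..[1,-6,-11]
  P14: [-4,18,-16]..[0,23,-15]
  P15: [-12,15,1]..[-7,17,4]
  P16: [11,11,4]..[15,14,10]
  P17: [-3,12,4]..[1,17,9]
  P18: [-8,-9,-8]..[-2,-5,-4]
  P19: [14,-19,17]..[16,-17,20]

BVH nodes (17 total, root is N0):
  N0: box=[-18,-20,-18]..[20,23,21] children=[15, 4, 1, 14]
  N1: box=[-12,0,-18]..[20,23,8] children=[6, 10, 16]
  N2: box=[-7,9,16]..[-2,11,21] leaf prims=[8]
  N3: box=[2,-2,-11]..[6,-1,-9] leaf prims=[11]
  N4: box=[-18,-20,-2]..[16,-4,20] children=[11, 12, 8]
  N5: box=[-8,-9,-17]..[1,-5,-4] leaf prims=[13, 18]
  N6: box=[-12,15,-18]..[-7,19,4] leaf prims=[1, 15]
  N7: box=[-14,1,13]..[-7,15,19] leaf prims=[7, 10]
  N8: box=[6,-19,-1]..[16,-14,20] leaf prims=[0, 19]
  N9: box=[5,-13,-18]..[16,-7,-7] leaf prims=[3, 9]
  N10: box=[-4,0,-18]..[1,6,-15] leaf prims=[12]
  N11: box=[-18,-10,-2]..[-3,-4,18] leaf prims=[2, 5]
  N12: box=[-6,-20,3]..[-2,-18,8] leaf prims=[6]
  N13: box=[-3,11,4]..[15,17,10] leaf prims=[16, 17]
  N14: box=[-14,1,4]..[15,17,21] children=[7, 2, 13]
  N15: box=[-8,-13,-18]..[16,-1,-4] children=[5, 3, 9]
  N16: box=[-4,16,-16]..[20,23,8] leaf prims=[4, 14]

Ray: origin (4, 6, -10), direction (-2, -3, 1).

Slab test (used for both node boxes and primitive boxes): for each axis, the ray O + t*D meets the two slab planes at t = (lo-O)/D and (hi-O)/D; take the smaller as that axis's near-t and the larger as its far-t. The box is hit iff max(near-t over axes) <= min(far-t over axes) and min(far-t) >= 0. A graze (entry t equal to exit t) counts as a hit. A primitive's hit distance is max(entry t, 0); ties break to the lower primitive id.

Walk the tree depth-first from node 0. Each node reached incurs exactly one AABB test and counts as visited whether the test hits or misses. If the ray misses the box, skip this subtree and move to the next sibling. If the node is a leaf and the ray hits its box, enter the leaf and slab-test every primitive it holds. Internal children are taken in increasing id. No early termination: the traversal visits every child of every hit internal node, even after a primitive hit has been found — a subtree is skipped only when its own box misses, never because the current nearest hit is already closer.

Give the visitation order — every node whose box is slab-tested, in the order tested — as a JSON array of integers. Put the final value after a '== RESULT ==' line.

Trace the traversal:
N0 x:[-8,11] y:[-17/3,26/3] z:[-8,31] -> hit [-17/3,26/3], descend [1, 4, 14, 15]
  N1 x:[-8,8] y:[-17/3,2] z:[-8,18] -> hit [-17/3,2], descend [6, 10, 16]
    N6 x:[11/2,8] y:[-13/3,-3] z:[-8,14] -> miss, prune
    N10 x:[3/2,4] y:[0,2] z:[-8,-5] -> miss, prune
    N16 x:[-8,4] y:[-17/3,-10/3] z:[-6,18] -> miss, prune
  N4 x:[-6,11] y:[10/3,26/3] z:[8,30] -> hit [8,26/3], descend [8, 11, 12]
    N8 x:[-6,-1] y:[20/3,25/3] z:[9,30] -> miss, prune
    N11 x:[7/2,11] y:[10/3,16/3] z:[8,28] -> miss, prune
    N12 x:[3,5] y:[8,26/3] z:[13,18] -> miss, prune
  N14 x:[-11/2,9] y:[-11/3,5/3] z:[14,31] -> miss, prune
  N15 x:[-6,6] y:[7/3,19/3] z:[-8,6] -> hit [7/3,6], descend [3, 5, 9]
    N3 x:[-1,1] y:[7/3,8/3] z:[-1,1] -> miss, prune
    N5 x:[3/2,6] y:[11/3,5] z:[-7,6] -> hit [11/3,5] leaf, test {P13(miss), P18@t=11/3}
    N9 x:[-6,-1/2] y:[13/3,19/3] z:[-8,3] -> miss, prune

order=[0, 1, 6, 10, 16, 4, 8, 11, 12, 14, 15, 3, 5, 9]  |boxes|=14  |leaves|=1  hit=P18

== RESULT ==
[0, 1, 6, 10, 16, 4, 8, 11, 12, 14, 15, 3, 5, 9]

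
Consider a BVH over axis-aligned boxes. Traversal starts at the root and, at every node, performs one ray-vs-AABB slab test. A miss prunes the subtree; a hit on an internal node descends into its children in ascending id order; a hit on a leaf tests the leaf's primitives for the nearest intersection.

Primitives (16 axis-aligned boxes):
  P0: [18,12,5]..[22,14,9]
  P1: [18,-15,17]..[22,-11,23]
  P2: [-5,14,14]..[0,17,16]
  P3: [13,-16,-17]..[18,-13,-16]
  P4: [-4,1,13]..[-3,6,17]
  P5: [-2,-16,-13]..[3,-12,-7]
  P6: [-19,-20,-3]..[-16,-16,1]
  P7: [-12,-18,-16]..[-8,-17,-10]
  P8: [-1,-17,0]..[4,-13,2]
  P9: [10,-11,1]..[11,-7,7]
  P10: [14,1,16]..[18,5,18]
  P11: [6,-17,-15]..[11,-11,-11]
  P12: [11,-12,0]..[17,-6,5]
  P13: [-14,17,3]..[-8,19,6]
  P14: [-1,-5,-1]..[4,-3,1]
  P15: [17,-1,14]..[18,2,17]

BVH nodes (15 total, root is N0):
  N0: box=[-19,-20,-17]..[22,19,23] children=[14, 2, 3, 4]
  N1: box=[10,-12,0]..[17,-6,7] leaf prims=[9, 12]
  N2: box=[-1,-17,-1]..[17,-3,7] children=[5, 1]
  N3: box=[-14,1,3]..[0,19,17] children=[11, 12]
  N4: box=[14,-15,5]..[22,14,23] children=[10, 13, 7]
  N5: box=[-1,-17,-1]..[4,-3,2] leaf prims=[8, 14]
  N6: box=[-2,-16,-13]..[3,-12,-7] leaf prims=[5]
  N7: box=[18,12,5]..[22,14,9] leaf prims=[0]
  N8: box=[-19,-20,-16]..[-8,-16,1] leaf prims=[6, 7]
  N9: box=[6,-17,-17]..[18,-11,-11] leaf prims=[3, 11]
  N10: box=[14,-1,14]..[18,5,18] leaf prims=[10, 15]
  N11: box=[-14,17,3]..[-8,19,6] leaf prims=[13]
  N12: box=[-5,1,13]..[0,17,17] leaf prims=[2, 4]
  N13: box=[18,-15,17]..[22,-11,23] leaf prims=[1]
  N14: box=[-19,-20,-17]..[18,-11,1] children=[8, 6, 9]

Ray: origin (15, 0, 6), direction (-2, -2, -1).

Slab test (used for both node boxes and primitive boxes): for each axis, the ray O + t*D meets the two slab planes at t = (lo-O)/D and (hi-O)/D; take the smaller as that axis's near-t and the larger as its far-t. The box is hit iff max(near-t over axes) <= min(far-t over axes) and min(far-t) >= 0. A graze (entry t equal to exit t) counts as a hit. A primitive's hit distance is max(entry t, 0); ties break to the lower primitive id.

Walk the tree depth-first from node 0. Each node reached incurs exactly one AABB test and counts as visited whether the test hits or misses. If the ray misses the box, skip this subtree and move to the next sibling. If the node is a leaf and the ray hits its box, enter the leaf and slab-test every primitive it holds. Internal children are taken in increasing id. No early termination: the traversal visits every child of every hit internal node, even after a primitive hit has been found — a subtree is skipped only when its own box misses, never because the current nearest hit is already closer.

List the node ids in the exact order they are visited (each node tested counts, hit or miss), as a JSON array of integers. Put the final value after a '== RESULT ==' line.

Trace the traversal:
N0 x:[-7/2,17] y:[-19/2,10] z:[-17,23] -> hit [-7/2,10], descend [2, 3, 4, 14]
  N2 x:[-1,8] y:[3/2,17/2] z:[-1,7] -> hit [3/2,7], descend [1, 5]
    N1 x:[-1,5/2] y:[3,6] z:[-1,6] -> miss, prune
    N5 x:[11/2,8] y:[3/2,17/2] z:[4,7] -> hit [11/2,7] leaf, test {P8(miss), P14(miss)}
  N3 x:[15/2,29/2] y:[-19/2,-1/2] z:[-11,3] -> miss, prune
  N4 x:[-7/2,1/2] y:[-7,15/2] z:[-17,1] -> hit [-7/2,1/2], descend [7, 10, 13]
    N7 x:[-7/2,-3/2] y:[-7,-6] z:[-3,1] -> miss, prune
    N10 x:[-3/2,1/2] y:[-5/2,1/2] z:[-12,-8] -> miss, prune
    N13 x:[-7/2,-3/2] y:[11/2,15/2] z:[-17,-11] -> miss, prune
  N14 x:[-3/2,17] y:[11/2,10] z:[5,23] -> hit [11/2,10], descend [6, 8, 9]
    N6 x:[6,17/2] y:[6,8] z:[13,19] -> miss, prune
    N8 x:[23/2,17] y:[8,10] z:[5,22] -> miss, prune
    N9 x:[-3/2,9/2] y:[11/2,17/2] z:[17,23] -> miss, prune

Visited [0, 2, 1, 5, 3, 4, 7, 10, 13, 14, 6, 8, 9]. Tests: 13 box, 1 leaf. Nearest: miss.

== RESULT ==
[0, 2, 1, 5, 3, 4, 7, 10, 13, 14, 6, 8, 9]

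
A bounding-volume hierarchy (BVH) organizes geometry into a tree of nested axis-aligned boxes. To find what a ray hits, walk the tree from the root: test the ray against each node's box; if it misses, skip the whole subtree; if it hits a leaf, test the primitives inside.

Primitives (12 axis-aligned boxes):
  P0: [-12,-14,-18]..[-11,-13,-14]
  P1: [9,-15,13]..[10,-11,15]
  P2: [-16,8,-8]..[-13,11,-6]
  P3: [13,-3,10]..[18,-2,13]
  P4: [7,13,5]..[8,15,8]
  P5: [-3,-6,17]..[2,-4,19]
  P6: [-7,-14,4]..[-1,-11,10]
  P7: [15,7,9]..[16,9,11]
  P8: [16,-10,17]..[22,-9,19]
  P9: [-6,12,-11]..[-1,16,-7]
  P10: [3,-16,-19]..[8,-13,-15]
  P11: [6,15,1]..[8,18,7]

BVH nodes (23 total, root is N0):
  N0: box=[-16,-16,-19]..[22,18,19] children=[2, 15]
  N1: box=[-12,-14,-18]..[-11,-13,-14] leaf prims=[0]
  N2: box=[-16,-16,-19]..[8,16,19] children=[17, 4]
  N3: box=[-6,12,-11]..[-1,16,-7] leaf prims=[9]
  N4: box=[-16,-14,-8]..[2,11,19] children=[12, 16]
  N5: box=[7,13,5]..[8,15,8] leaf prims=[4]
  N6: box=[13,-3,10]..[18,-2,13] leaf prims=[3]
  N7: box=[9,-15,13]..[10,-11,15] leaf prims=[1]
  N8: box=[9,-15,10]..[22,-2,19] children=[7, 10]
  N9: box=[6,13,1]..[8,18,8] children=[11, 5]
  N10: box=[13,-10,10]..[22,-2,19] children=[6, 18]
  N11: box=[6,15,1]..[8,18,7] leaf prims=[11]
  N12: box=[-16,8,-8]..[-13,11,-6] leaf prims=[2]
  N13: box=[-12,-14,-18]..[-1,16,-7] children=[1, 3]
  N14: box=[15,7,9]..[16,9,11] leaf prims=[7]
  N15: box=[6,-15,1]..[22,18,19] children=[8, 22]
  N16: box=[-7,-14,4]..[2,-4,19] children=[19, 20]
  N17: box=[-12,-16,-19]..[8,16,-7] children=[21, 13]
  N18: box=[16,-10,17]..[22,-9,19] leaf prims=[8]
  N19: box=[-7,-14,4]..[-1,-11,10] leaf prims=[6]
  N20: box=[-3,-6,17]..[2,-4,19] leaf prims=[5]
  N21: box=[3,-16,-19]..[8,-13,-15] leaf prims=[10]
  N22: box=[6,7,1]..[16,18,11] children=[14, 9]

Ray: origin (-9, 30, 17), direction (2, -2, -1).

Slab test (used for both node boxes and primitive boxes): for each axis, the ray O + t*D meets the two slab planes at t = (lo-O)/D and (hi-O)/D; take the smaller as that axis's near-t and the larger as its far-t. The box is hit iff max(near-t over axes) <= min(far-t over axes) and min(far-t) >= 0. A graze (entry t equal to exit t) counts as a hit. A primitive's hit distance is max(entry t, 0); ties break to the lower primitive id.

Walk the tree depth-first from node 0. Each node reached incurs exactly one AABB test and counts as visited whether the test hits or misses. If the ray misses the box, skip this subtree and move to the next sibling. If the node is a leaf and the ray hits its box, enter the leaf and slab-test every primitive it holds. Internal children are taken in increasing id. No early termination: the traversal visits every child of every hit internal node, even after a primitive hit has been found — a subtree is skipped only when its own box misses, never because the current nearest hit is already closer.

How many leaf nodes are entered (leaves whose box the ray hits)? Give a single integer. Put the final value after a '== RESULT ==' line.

Traverse from the root:
N0 x:[-7/2,31/2] y:[6,23] z:[-2,36] -> hit [6,31/2], descend [2, 15]
  N2 x:[-7/2,17/2] y:[7,23] z:[-2,36] -> hit [7,17/2], descend [4, 17]
    N4 x:[-7/2,11/2] y:[19/2,22] z:[-2,25] -> miss, prune
    N17 x:[-3/2,17/2] y:[7,23] z:[24,36] -> miss, prune
  N15 x:[15/2,31/2] y:[6,45/2] z:[-2,16] -> hit [15/2,31/2], descend [8, 22]
    N8 x:[9,31/2] y:[16,45/2] z:[-2,7] -> miss, prune
    N22 x:[15/2,25/2] y:[6,23/2] z:[6,16] -> hit [15/2,23/2], descend [9, 14]
      N9 x:[15/2,17/2] y:[6,17/2] z:[9,16] -> miss, prune
      N14 x:[12,25/2] y:[21/2,23/2] z:[6,8] -> miss, prune

order=[0, 2, 4, 17, 15, 8, 22, 9, 14]  |boxes|=9  |leaves|=0  hit=miss

== RESULT ==
0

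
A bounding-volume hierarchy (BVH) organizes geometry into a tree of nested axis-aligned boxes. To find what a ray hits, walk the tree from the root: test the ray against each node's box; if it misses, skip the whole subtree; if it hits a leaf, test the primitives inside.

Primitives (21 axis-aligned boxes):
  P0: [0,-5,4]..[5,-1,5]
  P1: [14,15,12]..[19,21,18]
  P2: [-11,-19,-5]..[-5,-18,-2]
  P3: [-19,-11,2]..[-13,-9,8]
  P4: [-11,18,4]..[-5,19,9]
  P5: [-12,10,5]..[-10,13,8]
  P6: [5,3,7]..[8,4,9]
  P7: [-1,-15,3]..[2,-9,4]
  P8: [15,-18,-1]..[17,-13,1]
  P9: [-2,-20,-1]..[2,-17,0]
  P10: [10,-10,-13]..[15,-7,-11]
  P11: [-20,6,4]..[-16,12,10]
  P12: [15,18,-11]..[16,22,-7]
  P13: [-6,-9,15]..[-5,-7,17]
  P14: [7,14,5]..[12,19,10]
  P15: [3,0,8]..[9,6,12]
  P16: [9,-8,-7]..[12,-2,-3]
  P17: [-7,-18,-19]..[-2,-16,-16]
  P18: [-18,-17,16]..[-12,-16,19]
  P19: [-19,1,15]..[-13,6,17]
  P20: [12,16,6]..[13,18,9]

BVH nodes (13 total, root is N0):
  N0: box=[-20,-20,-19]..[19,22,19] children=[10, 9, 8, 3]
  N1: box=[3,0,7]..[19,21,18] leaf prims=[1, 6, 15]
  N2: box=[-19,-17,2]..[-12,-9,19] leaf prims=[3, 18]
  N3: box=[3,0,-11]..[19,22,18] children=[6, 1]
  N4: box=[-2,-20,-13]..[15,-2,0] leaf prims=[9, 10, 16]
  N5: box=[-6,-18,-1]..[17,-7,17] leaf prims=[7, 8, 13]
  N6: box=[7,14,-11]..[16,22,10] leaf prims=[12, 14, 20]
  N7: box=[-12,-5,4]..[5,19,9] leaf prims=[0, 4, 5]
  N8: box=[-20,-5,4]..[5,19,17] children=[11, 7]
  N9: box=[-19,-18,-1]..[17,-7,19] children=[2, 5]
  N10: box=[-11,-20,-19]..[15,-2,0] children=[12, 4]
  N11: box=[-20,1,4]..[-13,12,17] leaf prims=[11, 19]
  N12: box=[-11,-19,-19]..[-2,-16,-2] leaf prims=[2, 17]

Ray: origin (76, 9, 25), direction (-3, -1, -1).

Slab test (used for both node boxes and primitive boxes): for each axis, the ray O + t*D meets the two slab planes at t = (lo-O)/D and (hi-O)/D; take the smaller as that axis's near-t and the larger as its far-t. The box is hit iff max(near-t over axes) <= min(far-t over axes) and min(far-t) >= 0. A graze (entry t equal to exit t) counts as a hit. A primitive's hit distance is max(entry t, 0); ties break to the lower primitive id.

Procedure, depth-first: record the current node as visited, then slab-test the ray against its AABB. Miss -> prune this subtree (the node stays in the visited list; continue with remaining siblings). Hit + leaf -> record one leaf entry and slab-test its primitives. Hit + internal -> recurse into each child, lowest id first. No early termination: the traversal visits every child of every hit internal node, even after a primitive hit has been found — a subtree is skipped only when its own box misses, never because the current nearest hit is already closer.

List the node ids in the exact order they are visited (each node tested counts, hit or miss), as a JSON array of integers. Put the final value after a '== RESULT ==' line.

Trace the traversal:
N0 x:[19,32] y:[-13,29] z:[6,44] -> hit [19,29], descend [3, 8, 9, 10]
  N3 x:[19,73/3] y:[-13,9] z:[7,36] -> miss, prune
  N8 x:[71/3,32] y:[-10,14] z:[8,21] -> miss, prune
  N9 x:[59/3,95/3] y:[16,27] z:[6,26] -> hit [59/3,26], descend [2, 5]
    N2 x:[88/3,95/3] y:[18,26] z:[6,23] -> miss, prune
    N5 x:[59/3,82/3] y:[16,27] z:[8,26] -> hit [59/3,26] leaf, test {P7(miss), P8(miss), P13(miss)}
  N10 x:[61/3,29] y:[11,29] z:[25,44] -> hit [25,29], descend [4, 12]
    N4 x:[61/3,26] y:[11,29] z:[25,38] -> hit [25,26] leaf, test {P9@t=26, P10(miss), P16(miss)}
    N12 x:[26,29] y:[25,28] z:[27,44] -> hit [27,28] leaf, test {P2@t=27, P17(miss)}

Summary -> nodes [0, 3, 8, 9, 2, 5, 10, 4, 12]; box-tests=9; leaf-entries=3; first=P9

== RESULT ==
[0, 3, 8, 9, 2, 5, 10, 4, 12]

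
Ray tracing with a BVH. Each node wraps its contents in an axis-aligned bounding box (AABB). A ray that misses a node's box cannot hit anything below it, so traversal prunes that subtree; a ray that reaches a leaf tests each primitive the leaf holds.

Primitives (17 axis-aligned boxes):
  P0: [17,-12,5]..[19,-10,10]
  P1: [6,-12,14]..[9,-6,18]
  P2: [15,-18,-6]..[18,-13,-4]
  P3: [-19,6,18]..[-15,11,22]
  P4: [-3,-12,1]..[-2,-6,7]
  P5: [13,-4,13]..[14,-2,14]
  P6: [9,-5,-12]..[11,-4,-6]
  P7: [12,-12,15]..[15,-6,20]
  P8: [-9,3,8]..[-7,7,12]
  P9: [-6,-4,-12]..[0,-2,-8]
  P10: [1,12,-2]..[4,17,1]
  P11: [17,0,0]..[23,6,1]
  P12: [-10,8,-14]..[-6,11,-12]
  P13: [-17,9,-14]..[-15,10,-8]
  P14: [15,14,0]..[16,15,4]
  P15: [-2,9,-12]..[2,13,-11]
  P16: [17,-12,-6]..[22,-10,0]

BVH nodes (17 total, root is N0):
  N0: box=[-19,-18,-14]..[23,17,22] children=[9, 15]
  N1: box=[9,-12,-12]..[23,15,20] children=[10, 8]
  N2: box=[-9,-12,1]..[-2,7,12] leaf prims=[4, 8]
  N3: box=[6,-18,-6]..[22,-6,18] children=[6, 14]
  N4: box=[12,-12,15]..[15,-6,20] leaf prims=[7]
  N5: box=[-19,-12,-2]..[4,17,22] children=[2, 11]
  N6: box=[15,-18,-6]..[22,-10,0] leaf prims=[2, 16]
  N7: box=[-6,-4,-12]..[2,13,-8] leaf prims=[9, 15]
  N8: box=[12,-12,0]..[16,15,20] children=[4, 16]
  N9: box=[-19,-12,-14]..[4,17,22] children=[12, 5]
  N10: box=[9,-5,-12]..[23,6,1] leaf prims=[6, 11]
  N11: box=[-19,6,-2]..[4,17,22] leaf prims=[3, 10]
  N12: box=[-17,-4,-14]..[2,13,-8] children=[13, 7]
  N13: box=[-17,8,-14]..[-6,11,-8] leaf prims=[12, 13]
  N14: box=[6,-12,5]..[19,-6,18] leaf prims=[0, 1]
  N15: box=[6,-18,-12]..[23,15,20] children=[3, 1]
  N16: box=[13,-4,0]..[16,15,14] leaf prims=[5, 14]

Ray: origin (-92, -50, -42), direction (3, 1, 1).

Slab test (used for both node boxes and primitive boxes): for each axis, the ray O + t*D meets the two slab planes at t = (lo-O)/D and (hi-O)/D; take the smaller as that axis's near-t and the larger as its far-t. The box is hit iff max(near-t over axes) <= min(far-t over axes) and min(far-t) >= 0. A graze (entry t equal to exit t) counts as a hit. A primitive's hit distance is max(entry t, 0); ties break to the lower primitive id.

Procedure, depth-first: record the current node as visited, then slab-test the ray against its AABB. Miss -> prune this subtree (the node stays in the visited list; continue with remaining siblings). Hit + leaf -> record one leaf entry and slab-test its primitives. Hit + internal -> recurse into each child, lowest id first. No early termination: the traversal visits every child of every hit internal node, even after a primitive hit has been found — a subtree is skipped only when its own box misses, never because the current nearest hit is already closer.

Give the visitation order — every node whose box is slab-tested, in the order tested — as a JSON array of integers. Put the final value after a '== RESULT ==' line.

Walk:
N0 x:[73/3,115/3] y:[32,67] z:[28,64] -> hit [32,115/3], descend [9, 15]
  N9 x:[73/3,32] y:[38,67] z:[28,64] -> miss, prune
  N15 x:[98/3,115/3] y:[32,65] z:[30,62] -> hit [98/3,115/3], descend [1, 3]
    N1 x:[101/3,115/3] y:[38,65] z:[30,62] -> hit [38,115/3], descend [8, 10]
      N8 x:[104/3,36] y:[38,65] z:[42,62] -> miss, prune
      N10 x:[101/3,115/3] y:[45,56] z:[30,43] -> miss, prune
    N3 x:[98/3,38] y:[32,44] z:[36,60] -> hit [36,38], descend [6, 14]
      N6 x:[107/3,38] y:[32,40] z:[36,42] -> hit [36,38] leaf, test {P2@t=36, P16@t=38}
      N14 x:[98/3,37] y:[38,44] z:[47,60] -> miss, prune

Visited [0, 9, 15, 1, 8, 10, 3, 6, 14]. Tests: 9 box, 1 leaf. Nearest: P2.

== RESULT ==
[0, 9, 15, 1, 8, 10, 3, 6, 14]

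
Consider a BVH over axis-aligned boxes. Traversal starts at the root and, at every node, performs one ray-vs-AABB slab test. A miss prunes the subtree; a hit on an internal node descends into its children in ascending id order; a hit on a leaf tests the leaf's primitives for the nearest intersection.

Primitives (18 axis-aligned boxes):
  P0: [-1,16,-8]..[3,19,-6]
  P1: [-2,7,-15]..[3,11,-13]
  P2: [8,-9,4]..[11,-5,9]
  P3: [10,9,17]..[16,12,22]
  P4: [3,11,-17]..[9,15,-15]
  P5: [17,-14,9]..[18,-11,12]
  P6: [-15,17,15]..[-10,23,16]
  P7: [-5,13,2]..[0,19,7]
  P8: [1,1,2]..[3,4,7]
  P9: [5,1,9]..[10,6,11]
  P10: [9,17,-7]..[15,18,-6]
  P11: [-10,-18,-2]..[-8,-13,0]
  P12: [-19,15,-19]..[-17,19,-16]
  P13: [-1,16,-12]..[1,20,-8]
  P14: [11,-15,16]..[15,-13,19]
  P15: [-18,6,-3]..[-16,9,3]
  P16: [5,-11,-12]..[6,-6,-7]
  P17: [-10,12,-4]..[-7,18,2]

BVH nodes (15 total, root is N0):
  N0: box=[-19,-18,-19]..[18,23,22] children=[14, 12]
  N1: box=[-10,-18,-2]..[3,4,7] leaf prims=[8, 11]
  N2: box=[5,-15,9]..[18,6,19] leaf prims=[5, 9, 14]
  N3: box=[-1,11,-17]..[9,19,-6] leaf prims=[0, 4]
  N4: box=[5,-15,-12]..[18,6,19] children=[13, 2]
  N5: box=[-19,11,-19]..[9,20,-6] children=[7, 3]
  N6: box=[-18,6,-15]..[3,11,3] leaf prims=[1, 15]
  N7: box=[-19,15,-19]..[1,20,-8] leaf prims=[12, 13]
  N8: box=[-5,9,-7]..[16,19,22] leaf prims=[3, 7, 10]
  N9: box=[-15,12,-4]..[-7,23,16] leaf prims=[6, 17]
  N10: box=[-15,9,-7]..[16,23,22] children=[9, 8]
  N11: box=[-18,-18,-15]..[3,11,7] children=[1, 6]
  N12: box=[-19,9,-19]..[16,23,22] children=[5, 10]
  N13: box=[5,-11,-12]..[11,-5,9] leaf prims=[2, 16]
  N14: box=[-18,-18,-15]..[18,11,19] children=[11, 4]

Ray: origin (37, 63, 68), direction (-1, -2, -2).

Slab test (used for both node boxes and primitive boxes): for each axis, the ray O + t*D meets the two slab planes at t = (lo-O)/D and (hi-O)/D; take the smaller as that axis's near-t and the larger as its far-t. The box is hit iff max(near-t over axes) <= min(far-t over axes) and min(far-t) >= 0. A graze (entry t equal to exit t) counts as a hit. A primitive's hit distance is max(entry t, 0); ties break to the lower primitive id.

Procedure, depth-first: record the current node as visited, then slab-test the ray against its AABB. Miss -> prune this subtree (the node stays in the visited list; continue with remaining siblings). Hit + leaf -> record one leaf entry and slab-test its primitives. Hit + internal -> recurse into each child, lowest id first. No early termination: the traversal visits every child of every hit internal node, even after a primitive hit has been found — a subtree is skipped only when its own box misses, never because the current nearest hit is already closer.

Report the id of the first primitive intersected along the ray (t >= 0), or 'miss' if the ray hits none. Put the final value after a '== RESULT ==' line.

Trace the traversal:
N0 x:[19,56] y:[20,81/2] z:[23,87/2] -> hit [23,81/2], descend [12, 14]
  N12 x:[21,56] y:[20,27] z:[23,87/2] -> hit [23,27], descend [5, 10]
    N5 x:[28,56] y:[43/2,26] z:[37,87/2] -> miss, prune
    N10 x:[21,52] y:[20,27] z:[23,75/2] -> hit [23,27], descend [8, 9]
      N8 x:[21,42] y:[22,27] z:[23,75/2] -> hit [23,27] leaf, test {P3@t=51/2, P7(miss), P10(miss)}
      N9 x:[44,52] y:[20,51/2] z:[26,36] -> miss, prune
  N14 x:[19,55] y:[26,81/2] z:[49/2,83/2] -> hit [26,81/2], descend [4, 11]
    N4 x:[19,32] y:[57/2,39] z:[49/2,40] -> hit [57/2,32], descend [2, 13]
      N2 x:[19,32] y:[57/2,39] z:[49/2,59/2] -> hit [57/2,59/2] leaf, test {P5(miss), P9@t=57/2, P14(miss)}
      N13 x:[26,32] y:[34,37] z:[59/2,40] -> miss, prune
    N11 x:[34,55] y:[26,81/2] z:[61/2,83/2] -> hit [34,81/2], descend [1, 6]
      N1 x:[34,47] y:[59/2,81/2] z:[61/2,35] -> hit [34,35] leaf, test {P8(miss), P11(miss)}
      N6 x:[34,55] y:[26,57/2] z:[65/2,83/2] -> miss, prune

order=[0, 12, 5, 10, 8, 9, 14, 4, 2, 13, 11, 1, 6]  |boxes|=13  |leaves|=3  hit=P3

== RESULT ==
3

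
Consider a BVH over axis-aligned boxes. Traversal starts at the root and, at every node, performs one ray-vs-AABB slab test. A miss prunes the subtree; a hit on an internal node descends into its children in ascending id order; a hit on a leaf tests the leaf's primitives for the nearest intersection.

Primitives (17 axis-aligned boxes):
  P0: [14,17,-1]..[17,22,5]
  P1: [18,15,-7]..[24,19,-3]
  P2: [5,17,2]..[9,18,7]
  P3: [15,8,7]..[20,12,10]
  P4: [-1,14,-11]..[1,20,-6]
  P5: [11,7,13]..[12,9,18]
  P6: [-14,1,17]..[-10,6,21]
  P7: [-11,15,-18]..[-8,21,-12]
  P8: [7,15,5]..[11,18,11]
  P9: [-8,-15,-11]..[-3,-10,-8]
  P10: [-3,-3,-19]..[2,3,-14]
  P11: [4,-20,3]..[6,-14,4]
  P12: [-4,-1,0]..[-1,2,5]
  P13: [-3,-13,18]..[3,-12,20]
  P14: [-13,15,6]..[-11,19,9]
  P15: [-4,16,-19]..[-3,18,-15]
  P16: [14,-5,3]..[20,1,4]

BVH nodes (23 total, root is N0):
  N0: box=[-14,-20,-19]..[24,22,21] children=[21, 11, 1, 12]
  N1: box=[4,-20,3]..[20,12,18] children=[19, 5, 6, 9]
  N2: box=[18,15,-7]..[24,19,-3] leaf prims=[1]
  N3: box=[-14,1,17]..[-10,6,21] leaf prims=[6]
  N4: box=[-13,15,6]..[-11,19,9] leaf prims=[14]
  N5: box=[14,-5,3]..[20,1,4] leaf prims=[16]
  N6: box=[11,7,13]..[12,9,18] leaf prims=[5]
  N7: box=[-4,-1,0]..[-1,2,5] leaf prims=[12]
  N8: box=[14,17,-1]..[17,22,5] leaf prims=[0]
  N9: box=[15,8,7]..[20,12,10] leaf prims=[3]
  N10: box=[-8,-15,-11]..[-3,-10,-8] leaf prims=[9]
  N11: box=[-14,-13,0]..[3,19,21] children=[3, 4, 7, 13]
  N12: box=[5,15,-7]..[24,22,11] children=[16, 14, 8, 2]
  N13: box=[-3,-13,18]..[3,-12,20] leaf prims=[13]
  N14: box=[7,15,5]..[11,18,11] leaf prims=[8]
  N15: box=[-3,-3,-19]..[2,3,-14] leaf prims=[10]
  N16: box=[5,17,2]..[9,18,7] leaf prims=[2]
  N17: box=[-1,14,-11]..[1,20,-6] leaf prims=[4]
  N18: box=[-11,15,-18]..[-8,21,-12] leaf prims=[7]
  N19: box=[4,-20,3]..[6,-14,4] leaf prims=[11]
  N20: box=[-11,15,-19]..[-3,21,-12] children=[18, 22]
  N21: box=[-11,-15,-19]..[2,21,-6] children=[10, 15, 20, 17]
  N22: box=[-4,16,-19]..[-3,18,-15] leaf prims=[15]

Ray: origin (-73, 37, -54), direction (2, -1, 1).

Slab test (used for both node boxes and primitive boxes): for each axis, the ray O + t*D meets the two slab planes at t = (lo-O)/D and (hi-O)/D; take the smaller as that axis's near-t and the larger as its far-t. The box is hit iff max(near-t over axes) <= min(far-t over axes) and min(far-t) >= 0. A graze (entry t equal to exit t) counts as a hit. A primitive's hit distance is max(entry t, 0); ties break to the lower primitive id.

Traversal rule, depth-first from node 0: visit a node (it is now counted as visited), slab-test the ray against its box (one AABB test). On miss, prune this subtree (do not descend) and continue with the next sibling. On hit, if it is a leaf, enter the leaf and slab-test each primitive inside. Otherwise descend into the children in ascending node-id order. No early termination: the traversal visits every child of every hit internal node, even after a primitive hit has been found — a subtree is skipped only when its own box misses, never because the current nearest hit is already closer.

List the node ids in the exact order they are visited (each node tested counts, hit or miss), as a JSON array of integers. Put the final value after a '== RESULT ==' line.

Traverse from the root:
N0 x:[59/2,97/2] y:[15,57] z:[35,75] -> hit [35,97/2], descend [1, 11, 12, 21]
  N1 x:[77/2,93/2] y:[25,57] z:[57,72] -> miss, prune
  N11 x:[59/2,38] y:[18,50] z:[54,75] -> miss, prune
  N12 x:[39,97/2] y:[15,22] z:[47,65] -> miss, prune
  N21 x:[31,75/2] y:[16,52] z:[35,48] -> hit [35,75/2], descend [10, 15, 17, 20]
    N10 x:[65/2,35] y:[47,52] z:[43,46] -> miss, prune
    N15 x:[35,75/2] y:[34,40] z:[35,40] -> hit [35,75/2] leaf, test {P10@t=35}
    N17 x:[36,37] y:[17,23] z:[43,48] -> miss, prune
    N20 x:[31,35] y:[16,22] z:[35,42] -> miss, prune

order=[0, 1, 11, 12, 21, 10, 15, 17, 20]  |boxes|=9  |leaves|=1  hit=P10

== RESULT ==
[0, 1, 11, 12, 21, 10, 15, 17, 20]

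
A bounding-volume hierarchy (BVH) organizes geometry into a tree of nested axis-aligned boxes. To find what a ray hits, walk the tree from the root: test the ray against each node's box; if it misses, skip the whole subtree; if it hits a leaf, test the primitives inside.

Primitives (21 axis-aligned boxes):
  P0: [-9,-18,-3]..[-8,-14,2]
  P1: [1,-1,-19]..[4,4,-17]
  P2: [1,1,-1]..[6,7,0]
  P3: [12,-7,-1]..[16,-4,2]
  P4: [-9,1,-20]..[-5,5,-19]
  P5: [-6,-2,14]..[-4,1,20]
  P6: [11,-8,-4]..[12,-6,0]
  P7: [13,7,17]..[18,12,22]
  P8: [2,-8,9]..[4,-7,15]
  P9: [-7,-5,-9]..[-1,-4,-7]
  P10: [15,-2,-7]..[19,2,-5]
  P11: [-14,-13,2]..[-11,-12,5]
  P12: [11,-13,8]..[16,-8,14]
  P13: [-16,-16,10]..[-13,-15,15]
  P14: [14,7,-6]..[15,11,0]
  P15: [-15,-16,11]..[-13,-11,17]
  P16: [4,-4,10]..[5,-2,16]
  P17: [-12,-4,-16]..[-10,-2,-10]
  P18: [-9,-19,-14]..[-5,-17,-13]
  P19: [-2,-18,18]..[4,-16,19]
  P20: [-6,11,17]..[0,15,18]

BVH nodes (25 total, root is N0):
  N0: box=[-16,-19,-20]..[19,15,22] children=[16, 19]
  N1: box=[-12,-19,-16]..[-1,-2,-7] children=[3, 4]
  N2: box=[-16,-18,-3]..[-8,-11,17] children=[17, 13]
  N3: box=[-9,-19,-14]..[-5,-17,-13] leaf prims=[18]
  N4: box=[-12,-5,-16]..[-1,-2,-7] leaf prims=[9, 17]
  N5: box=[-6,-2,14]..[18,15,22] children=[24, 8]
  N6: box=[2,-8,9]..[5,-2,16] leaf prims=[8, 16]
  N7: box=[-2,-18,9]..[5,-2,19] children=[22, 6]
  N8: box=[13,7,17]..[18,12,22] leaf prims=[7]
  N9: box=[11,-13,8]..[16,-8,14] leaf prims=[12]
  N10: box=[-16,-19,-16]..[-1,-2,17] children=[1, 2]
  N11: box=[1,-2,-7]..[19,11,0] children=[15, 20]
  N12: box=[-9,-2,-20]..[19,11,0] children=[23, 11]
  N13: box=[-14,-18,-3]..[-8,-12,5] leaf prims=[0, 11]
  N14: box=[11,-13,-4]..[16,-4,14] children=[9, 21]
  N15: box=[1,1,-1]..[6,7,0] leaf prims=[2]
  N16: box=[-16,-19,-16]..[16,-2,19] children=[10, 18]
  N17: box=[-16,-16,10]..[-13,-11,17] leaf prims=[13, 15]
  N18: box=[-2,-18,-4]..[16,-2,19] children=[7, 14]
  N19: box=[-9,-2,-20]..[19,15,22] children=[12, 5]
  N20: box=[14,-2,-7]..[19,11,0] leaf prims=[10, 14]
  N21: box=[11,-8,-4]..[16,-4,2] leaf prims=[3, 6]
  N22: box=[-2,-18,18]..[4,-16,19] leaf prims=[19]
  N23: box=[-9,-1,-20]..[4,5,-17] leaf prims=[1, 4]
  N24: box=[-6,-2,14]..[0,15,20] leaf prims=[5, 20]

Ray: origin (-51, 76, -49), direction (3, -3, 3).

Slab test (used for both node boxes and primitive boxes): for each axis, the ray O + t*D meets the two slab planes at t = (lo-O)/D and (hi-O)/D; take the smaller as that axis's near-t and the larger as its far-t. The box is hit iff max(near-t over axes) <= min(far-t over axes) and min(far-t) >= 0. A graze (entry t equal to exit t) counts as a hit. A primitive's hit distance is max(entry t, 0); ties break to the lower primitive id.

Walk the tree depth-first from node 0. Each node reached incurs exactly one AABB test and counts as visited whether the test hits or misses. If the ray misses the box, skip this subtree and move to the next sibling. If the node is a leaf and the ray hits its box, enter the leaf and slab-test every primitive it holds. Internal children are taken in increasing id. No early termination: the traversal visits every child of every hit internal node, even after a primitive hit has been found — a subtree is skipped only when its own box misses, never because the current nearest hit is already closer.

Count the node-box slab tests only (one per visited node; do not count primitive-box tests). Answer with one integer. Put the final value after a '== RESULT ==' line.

Trace the traversal:
N0 x:[35/3,70/3] y:[61/3,95/3] z:[29/3,71/3] -> hit [61/3,70/3], descend [16, 19]
  N16 x:[35/3,67/3] y:[26,95/3] z:[11,68/3] -> miss, prune
  N19 x:[14,70/3] y:[61/3,26] z:[29/3,71/3] -> hit [61/3,70/3], descend [5, 12]
    N5 x:[15,23] y:[61/3,26] z:[21,71/3] -> hit [21,23], descend [8, 24]
      N8 x:[64/3,23] y:[64/3,23] z:[22,71/3] -> hit [22,23] leaf, test {P7@t=22}
      N24 x:[15,17] y:[61/3,26] z:[21,23] -> miss, prune
    N12 x:[14,70/3] y:[65/3,26] z:[29/3,49/3] -> miss, prune

Summary -> nodes [0, 16, 19, 5, 8, 24, 12]; box-tests=7; leaf-entries=1; first=P7

== RESULT ==
7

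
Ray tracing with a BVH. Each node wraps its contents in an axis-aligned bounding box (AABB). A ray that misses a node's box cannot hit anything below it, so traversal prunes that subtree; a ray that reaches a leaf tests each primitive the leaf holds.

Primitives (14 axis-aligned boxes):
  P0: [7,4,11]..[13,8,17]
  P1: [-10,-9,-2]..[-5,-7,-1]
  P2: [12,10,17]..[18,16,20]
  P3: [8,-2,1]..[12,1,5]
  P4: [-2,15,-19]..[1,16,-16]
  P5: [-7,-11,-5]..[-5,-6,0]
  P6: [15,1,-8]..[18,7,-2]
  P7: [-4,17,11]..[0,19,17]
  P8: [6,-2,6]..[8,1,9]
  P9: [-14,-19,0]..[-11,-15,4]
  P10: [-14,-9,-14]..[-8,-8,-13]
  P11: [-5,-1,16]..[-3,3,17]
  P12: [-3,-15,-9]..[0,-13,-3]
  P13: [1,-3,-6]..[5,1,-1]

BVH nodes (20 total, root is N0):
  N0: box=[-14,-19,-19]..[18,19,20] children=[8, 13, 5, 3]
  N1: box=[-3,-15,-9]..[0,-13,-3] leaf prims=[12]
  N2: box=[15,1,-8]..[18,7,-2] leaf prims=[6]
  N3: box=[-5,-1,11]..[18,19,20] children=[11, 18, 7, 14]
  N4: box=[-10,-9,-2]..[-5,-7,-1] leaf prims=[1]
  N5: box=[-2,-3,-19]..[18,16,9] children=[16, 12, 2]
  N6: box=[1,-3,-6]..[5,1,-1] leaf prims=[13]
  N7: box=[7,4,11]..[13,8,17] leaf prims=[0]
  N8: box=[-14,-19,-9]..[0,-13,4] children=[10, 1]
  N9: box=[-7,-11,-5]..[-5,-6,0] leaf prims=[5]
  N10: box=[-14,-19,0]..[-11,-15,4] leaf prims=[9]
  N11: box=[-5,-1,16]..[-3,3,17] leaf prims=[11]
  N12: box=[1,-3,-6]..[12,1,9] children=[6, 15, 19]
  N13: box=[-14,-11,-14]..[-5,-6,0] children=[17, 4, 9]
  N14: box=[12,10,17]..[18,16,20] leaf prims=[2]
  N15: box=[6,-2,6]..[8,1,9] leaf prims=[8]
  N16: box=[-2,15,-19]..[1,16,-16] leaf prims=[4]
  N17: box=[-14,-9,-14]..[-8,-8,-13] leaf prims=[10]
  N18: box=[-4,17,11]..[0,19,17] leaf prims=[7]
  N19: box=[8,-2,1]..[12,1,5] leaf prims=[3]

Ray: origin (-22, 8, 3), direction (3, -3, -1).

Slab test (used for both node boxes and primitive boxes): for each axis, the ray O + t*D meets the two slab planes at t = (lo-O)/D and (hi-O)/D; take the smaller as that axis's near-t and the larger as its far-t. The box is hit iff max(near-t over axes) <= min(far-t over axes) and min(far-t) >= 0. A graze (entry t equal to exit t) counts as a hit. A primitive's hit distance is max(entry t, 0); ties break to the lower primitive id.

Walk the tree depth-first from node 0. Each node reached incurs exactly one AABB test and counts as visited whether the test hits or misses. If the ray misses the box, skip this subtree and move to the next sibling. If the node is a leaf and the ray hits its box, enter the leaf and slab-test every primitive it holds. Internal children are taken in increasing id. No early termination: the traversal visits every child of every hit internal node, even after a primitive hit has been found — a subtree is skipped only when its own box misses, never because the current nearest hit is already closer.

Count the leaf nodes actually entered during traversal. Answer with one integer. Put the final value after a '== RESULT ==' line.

Traverse from the root:
N0 x:[8/3,40/3] y:[-11/3,9] z:[-17,22] -> hit [8/3,9], descend [3, 5, 8, 13]
  N3 x:[17/3,40/3] y:[-11/3,3] z:[-17,-8] -> miss, prune
  N5 x:[20/3,40/3] y:[-8/3,11/3] z:[-6,22] -> miss, prune
  N8 x:[8/3,22/3] y:[7,9] z:[-1,12] -> hit [7,22/3], descend [1, 10]
    N1 x:[19/3,22/3] y:[7,23/3] z:[6,12] -> hit [7,22/3] leaf, test {P12@t=7}
    N10 x:[8/3,11/3] y:[23/3,9] z:[-1,3] -> miss, prune
  N13 x:[8/3,17/3] y:[14/3,19/3] z:[3,17] -> hit [14/3,17/3], descend [4, 9, 17]
    N4 x:[4,17/3] y:[5,17/3] z:[4,5] -> hit [5,5] leaf, test {P1@t=5}
    N9 x:[5,17/3] y:[14/3,19/3] z:[3,8] -> hit [5,17/3] leaf, test {P5@t=5}
    N17 x:[8/3,14/3] y:[16/3,17/3] z:[16,17] -> miss, prune

Summary -> nodes [0, 3, 5, 8, 1, 10, 13, 4, 9, 17]; box-tests=10; leaf-entries=3; first=P1

== RESULT ==
3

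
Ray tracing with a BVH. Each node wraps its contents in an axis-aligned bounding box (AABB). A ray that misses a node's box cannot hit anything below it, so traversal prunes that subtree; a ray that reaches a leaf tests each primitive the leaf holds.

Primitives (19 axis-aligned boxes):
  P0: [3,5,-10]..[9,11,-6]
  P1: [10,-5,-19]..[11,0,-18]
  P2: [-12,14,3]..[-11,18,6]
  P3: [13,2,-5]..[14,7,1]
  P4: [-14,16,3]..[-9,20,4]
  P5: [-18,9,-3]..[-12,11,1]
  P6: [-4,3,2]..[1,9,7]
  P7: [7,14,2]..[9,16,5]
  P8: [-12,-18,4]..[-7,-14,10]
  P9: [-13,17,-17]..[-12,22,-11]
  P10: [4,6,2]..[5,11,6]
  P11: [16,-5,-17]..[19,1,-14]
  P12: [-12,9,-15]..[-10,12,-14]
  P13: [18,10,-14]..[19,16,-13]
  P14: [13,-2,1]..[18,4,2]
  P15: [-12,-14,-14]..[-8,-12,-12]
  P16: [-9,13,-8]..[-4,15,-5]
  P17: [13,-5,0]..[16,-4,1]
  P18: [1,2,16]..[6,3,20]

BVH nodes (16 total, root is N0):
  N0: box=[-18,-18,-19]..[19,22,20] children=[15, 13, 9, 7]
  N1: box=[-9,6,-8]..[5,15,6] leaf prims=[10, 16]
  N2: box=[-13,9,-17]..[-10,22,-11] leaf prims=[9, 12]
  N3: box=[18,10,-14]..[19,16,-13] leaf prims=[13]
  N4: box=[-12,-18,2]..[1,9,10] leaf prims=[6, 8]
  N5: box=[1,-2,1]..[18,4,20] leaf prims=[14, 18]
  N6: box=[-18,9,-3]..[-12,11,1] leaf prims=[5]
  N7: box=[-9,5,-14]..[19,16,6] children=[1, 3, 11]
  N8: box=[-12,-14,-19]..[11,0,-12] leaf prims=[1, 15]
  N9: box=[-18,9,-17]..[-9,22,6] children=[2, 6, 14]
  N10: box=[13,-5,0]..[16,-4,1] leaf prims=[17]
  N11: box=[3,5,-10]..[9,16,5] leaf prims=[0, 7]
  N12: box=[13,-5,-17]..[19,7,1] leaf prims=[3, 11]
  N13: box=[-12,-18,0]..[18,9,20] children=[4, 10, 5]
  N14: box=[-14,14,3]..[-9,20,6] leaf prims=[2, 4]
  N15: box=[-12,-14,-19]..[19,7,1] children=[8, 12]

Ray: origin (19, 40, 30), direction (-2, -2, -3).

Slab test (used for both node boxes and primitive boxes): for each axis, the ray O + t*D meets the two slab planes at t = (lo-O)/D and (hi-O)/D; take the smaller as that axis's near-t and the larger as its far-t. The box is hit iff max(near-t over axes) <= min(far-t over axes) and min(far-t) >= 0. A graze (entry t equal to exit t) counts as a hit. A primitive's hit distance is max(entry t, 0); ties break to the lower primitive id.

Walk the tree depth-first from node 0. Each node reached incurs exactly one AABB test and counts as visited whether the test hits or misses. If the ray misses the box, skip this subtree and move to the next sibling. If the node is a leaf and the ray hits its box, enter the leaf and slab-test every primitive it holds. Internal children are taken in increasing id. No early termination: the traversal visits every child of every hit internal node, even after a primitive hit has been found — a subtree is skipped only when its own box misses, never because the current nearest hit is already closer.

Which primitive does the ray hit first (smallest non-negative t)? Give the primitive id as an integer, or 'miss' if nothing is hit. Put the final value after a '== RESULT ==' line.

Traverse from the root:
N0 x:[0,37/2] y:[9,29] z:[10/3,49/3] -> hit [9,49/3], descend [7, 9, 13, 15]
  N7 x:[0,14] y:[12,35/2] z:[8,44/3] -> hit [12,14], descend [1, 3, 11]
    N1 x:[7,14] y:[25/2,17] z:[8,38/3] -> hit [25/2,38/3] leaf, test {P10(miss), P16@t=25/2}
    N3 x:[0,1/2] y:[12,15] z:[43/3,44/3] -> miss, prune
    N11 x:[5,8] y:[12,35/2] z:[25/3,40/3] -> miss, prune
  N9 x:[14,37/2] y:[9,31/2] z:[8,47/3] -> hit [14,31/2], descend [2, 6, 14]
    N2 x:[29/2,16] y:[9,31/2] z:[41/3,47/3] -> hit [29/2,31/2] leaf, test {P9(miss), P12@t=44/3}
    N6 x:[31/2,37/2] y:[29/2,31/2] z:[29/3,11] -> miss, prune
    N14 x:[14,33/2] y:[10,13] z:[8,9] -> miss, prune
  N13 x:[1/2,31/2] y:[31/2,29] z:[10/3,10] -> miss, prune
  N15 x:[0,31/2] y:[33/2,27] z:[29/3,49/3] -> miss, prune

11 AABB tests over nodes [0, 7, 1, 3, 11, 9, 2, 6, 14, 13, 15]; 2 leaves entered; closest P16.

== RESULT ==
16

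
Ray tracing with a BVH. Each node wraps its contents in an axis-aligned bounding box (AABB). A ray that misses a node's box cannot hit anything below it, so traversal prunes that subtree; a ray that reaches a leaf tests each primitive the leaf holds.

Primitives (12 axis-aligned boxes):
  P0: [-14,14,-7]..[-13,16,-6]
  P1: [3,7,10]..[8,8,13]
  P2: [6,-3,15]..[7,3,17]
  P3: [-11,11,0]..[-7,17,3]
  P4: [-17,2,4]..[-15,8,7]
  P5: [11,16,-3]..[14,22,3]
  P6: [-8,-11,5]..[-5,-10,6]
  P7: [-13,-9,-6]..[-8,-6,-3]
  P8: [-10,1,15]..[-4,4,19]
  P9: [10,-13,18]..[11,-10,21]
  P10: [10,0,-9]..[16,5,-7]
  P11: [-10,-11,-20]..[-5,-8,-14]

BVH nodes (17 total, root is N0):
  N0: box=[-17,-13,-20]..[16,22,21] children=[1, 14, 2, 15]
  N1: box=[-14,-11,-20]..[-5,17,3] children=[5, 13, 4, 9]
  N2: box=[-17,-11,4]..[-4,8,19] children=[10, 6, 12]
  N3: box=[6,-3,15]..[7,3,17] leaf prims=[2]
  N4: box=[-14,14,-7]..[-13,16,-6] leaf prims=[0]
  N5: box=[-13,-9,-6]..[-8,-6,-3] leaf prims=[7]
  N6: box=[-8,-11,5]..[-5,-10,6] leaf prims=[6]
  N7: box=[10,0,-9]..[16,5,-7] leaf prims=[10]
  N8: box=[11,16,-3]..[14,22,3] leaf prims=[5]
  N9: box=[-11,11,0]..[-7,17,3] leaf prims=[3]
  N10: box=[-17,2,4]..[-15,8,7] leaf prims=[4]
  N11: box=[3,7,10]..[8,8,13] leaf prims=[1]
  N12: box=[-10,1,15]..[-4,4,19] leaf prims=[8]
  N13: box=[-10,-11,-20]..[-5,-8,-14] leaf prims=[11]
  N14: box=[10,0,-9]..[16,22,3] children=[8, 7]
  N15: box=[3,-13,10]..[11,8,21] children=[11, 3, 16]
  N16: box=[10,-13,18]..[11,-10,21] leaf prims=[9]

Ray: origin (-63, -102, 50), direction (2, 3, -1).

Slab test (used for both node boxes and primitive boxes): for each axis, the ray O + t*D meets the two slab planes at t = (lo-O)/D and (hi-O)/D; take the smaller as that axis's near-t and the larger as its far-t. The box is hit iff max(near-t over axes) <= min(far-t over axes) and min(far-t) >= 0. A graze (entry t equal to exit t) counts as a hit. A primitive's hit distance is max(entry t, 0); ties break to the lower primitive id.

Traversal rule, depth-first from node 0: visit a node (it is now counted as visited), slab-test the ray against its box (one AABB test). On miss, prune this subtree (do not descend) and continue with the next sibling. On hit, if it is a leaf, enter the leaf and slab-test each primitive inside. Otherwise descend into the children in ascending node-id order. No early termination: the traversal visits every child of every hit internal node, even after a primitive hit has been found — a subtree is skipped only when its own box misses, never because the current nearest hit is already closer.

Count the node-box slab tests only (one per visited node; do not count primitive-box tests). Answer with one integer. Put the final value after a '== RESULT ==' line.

Traverse from the root:
N0 x:[23,79/2] y:[89/3,124/3] z:[29,70] -> hit [89/3,79/2], descend [1, 2, 14, 15]
  N1 x:[49/2,29] y:[91/3,119/3] z:[47,70] -> miss, prune
  N2 x:[23,59/2] y:[91/3,110/3] z:[31,46] -> miss, prune
  N14 x:[73/2,79/2] y:[34,124/3] z:[47,59] -> miss, prune
  N15 x:[33,37] y:[89/3,110/3] z:[29,40] -> hit [33,110/3], descend [3, 11, 16]
    N3 x:[69/2,35] y:[33,35] z:[33,35] -> hit [69/2,35] leaf, test {P2@t=69/2}
    N11 x:[33,71/2] y:[109/3,110/3] z:[37,40] -> miss, prune
    N16 x:[73/2,37] y:[89/3,92/3] z:[29,32] -> miss, prune

order=[0, 1, 2, 14, 15, 3, 11, 16]  |boxes|=8  |leaves|=1  hit=P2

== RESULT ==
8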